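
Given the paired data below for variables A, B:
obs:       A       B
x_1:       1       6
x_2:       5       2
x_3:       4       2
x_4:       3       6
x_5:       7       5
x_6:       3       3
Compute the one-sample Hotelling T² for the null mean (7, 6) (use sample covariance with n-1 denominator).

Step 1 — sample mean vector:
  mean(A) = (1 + 5 + 4 + 3 + 7 + 3) / 6 = 23/6 = 3.8333
  mean(B) = (6 + 2 + 2 + 6 + 5 + 3) / 6 = 24/6 = 4
  x̄ = (3.8333, 4),  deviation x̄ - mu_0 = (3.8333, 4) - (7, 6) = (-3.1667, -2).

Step 2 — sample covariance matrix, S[i,j] = (1/(n-1)) · Σ_k (x_{k,i} - mean_i) · (x_{k,j} - mean_j), divisor n-1 = 5:
  S[A,A] = ((-2.8333)·(-2.8333) + (1.1667)·(1.1667) + (0.1667)·(0.1667) + (-0.8333)·(-0.8333) + (3.1667)·(3.1667) + (-0.8333)·(-0.8333)) / 5 = 20.8333/5 = 4.1667
  S[A,B] = ((-2.8333)·(2) + (1.1667)·(-2) + (0.1667)·(-2) + (-0.8333)·(2) + (3.1667)·(1) + (-0.8333)·(-1)) / 5 = -6/5 = -1.2
  S[B,B] = ((2)·(2) + (-2)·(-2) + (-2)·(-2) + (2)·(2) + (1)·(1) + (-1)·(-1)) / 5 = 18/5 = 3.6
  S = [[4.1667, -1.2],
 [-1.2, 3.6]].

Step 3 — invert S. det(S) = 4.1667·3.6 - (-1.2)² = 13.56.
  S^{-1} = (1/det) · [[d, -b], [-b, a]] = [[0.2655, 0.0885],
 [0.0885, 0.3073]].

Step 4 — quadratic form (x̄ - mu_0)^T · S^{-1} · (x̄ - mu_0):
  S^{-1} · (x̄ - mu_0) = (-1.0177, -0.8948),
  (x̄ - mu_0)^T · [...] = (-3.1667)·(-1.0177) + (-2)·(-0.8948) = 5.0123.

Step 5 — scale by n: T² = 6 · 5.0123 = 30.0737.

T² ≈ 30.0737


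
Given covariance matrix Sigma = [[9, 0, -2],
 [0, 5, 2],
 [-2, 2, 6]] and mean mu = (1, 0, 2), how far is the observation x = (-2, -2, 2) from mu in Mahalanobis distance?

Step 1 — centre the observation: (x - mu) = (-3, -2, 0).

Step 2 — invert Sigma (cofactor / det for 3×3, or solve directly):
  Sigma^{-1} = [[0.1215, -0.0187, 0.0467],
 [-0.0187, 0.2336, -0.0841],
 [0.0467, -0.0841, 0.2103]].

Step 3 — form the quadratic (x - mu)^T · Sigma^{-1} · (x - mu):
  Sigma^{-1} · (x - mu) = (-0.3271, -0.4112, 0.028).
  (x - mu)^T · [Sigma^{-1} · (x - mu)] = (-3)·(-0.3271) + (-2)·(-0.4112) + (0)·(0.028) = 1.8037.

Step 4 — take square root: d = √(1.8037) ≈ 1.343.

d(x, mu) = √(1.8037) ≈ 1.343


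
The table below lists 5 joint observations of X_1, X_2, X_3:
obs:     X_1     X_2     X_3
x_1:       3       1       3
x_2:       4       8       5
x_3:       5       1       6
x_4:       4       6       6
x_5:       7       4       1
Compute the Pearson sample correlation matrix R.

Step 1 — column means:
  mean(X_1) = (3 + 4 + 5 + 4 + 7) / 5 = 23/5 = 4.6
  mean(X_2) = (1 + 8 + 1 + 6 + 4) / 5 = 20/5 = 4
  mean(X_3) = (3 + 5 + 6 + 6 + 1) / 5 = 21/5 = 4.2

Step 2 — sample variances and covariances s[i,j] = (1/(n-1)) · Σ_k (x_{k,i} - mean_i) · (x_{k,j} - mean_j), with n-1 = 4:
  s[X_1,X_1] = ((-1.6)·(-1.6) + (-0.6)·(-0.6) + (0.4)·(0.4) + (-0.6)·(-0.6) + (2.4)·(2.4)) / 4 = 9.2/4 = 2.3
  s[X_1,X_2] = ((-1.6)·(-3) + (-0.6)·(4) + (0.4)·(-3) + (-0.6)·(2) + (2.4)·(0)) / 4 = 0/4 = 0
  s[X_1,X_3] = ((-1.6)·(-1.2) + (-0.6)·(0.8) + (0.4)·(1.8) + (-0.6)·(1.8) + (2.4)·(-3.2)) / 4 = -6.6/4 = -1.65
  s[X_2,X_2] = ((-3)·(-3) + (4)·(4) + (-3)·(-3) + (2)·(2) + (0)·(0)) / 4 = 38/4 = 9.5
  s[X_2,X_3] = ((-3)·(-1.2) + (4)·(0.8) + (-3)·(1.8) + (2)·(1.8) + (0)·(-3.2)) / 4 = 5/4 = 1.25
  s[X_3,X_3] = ((-1.2)·(-1.2) + (0.8)·(0.8) + (1.8)·(1.8) + (1.8)·(1.8) + (-3.2)·(-3.2)) / 4 = 18.8/4 = 4.7
  Sample standard deviations s_i = √(s[i,i]):
  s(X_1) = √(2.3) = 1.5166
  s(X_2) = √(9.5) = 3.0822
  s(X_3) = √(4.7) = 2.1679

Step 3 — r_{ij} = s_{ij} / (s_i · s_j):
  r[X_1,X_1] = 1 (diagonal).
  r[X_1,X_2] = 0 / (1.5166 · 3.0822) = 0 / 4.6744 = 0
  r[X_1,X_3] = -1.65 / (1.5166 · 2.1679) = -1.65 / 3.2879 = -0.5018
  r[X_2,X_2] = 1 (diagonal).
  r[X_2,X_3] = 1.25 / (3.0822 · 2.1679) = 1.25 / 6.6821 = 0.1871
  r[X_3,X_3] = 1 (diagonal).

R is symmetric with unit diagonal. Assembling:

R = [[1, 0, -0.5018],
 [0, 1, 0.1871],
 [-0.5018, 0.1871, 1]]


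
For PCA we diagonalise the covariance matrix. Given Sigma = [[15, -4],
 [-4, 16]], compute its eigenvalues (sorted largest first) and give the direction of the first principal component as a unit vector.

Step 1 — characteristic polynomial of 2×2 Sigma:
  det(Sigma - λI) = λ² - trace · λ + det = 0.
  trace = 15 + 16 = 31, det = 15·16 - (-4)² = 224.
Step 2 — discriminant:
  Δ = trace² - 4·det = 961 - 896 = 65.
Step 3 — eigenvalues:
  λ = (trace ± √Δ)/2 = (31 ± 8.0623)/2,
  λ_1 = 19.5311,  λ_2 = 11.4689.

Step 4 — unit eigenvector for λ_1: solve (Sigma - λ_1 I)v = 0. First row:
  (15 - 19.5311)·v_x + (-4)·v_y = 0, i.e. (-4.5311)·v_x + (-4)·v_y = 0,
  so v ∝ (b, λ_1 - a) = (-4, 4.5311); multiply by -1 so the first entry is positive: u = (4, -4.5311).
  ||u|| = √((4)² + (-4.5311)²) = √(36.5311) ≈ 6.0441,
  v_1 = u/||u|| ≈ (0.6618, -0.7497) (||v_1|| = 1).

λ_1 = 19.5311,  λ_2 = 11.4689;  v_1 ≈ (0.6618, -0.7497)


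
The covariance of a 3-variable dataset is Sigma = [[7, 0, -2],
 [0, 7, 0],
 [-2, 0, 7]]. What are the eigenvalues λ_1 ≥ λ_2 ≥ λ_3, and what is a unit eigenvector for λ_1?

Step 1 — characteristic polynomial p(λ) = det(λI - Sigma) = λ³ - tr·λ² + c_1·λ - det, where tr = trace, c_1 = sum of the principal 2×2 minors, det = det(Sigma):
  tr = 7 + 7 + 7 = 21,
  c_1 = (7·7 - (0)²) + (7·7 - (-2)²) + (7·7 - (0)²) = 49 + 45 + 49 = 143,
  det = 7·(7·7 - (0)²) - (0)·((0)·7 - (0)·(-2)) + (-2)·((0)·(0) - 7·(-2)) = 7·(49) - (0)·(0) + (-2)·(14) = 315.
  So p(λ) = λ³ - 21λ² + 143λ - 315.
Step 2 — look for an integer root (rational root theorem: any rational root is an integer divisor of 315). Testing λ = 5:
  p(5) = 125 - 525 + 715 - 315 = 0  ✓
  Dividing out (λ - 5): p(λ) = (λ - 5)(λ² - 16λ + 63).
Step 3 — remaining eigenvalues from the quadratic λ² - 16λ + 63 = 0:
  Δ = 16² - 4·63 = 256 - 252 = 4,  λ = (16 ± √4)/2 = (16 ± 2)/2 = 9 or 7.
  Sorted: λ_1 = 9,  λ_2 = 7,  λ_3 = 5  (check: sum = 21 = tr ✓).

Step 4 — unit eigenvector for λ_1 = 9: v spans the null space of (Sigma - λ_1 I), whose rows are
  r_1 = (-2, 0, -2),  r_2 = (0, -2, 0),  r_3 = (-2, 0, -2).
  v is orthogonal to every row, so take v ∝ r_1 × r_2 = ((0)·(0) - (-2)·(-2), (-2)·(0) - (-2)·(0), (-2)·(-2) - (0)·(0)) = (-4, 0, 4).
  Rescale (divide by 4; multiply by -1 so the first nonzero entry is positive): u = (1, 0, -1).
  ||u|| = √((1)² + (0)² + (-1)²) = √(2) ≈ 1.4142,  v_1 = u/||u|| ≈ (0.7071, 0, -0.7071) (||v_1|| = 1).

λ_1 = 9,  λ_2 = 7,  λ_3 = 5;  v_1 ≈ (0.7071, 0, -0.7071)


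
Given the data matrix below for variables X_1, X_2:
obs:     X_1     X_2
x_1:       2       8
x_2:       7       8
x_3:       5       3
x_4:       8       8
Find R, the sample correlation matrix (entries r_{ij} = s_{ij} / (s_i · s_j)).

Step 1 — column means:
  mean(X_1) = (2 + 7 + 5 + 8) / 4 = 22/4 = 5.5
  mean(X_2) = (8 + 8 + 3 + 8) / 4 = 27/4 = 6.75

Step 2 — sample variances and covariances s[i,j] = (1/(n-1)) · Σ_k (x_{k,i} - mean_i) · (x_{k,j} - mean_j), with n-1 = 3:
  s[X_1,X_1] = ((-3.5)·(-3.5) + (1.5)·(1.5) + (-0.5)·(-0.5) + (2.5)·(2.5)) / 3 = 21/3 = 7
  s[X_1,X_2] = ((-3.5)·(1.25) + (1.5)·(1.25) + (-0.5)·(-3.75) + (2.5)·(1.25)) / 3 = 2.5/3 = 0.8333
  s[X_2,X_2] = ((1.25)·(1.25) + (1.25)·(1.25) + (-3.75)·(-3.75) + (1.25)·(1.25)) / 3 = 18.75/3 = 6.25
  Sample standard deviations s_i = √(s[i,i]):
  s(X_1) = √(7) = 2.6458
  s(X_2) = √(6.25) = 2.5

Step 3 — r_{ij} = s_{ij} / (s_i · s_j):
  r[X_1,X_1] = 1 (diagonal).
  r[X_1,X_2] = 0.8333 / (2.6458 · 2.5) = 0.8333 / 6.6144 = 0.126
  r[X_2,X_2] = 1 (diagonal).

R is symmetric with unit diagonal. Assembling:

R = [[1, 0.126],
 [0.126, 1]]


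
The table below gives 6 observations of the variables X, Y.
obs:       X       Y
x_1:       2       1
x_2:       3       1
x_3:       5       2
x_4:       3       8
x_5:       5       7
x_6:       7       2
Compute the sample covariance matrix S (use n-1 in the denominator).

Step 1 — column means:
  mean(X) = (2 + 3 + 5 + 3 + 5 + 7) / 6 = 25/6 = 4.1667
  mean(Y) = (1 + 1 + 2 + 8 + 7 + 2) / 6 = 21/6 = 3.5

Step 2 — sample covariance S[i,j] = (1/(n-1)) · Σ_k (x_{k,i} - mean_i) · (x_{k,j} - mean_j), with n-1 = 5.
  S[X,X] = ((-2.1667)·(-2.1667) + (-1.1667)·(-1.1667) + (0.8333)·(0.8333) + (-1.1667)·(-1.1667) + (0.8333)·(0.8333) + (2.8333)·(2.8333)) / 5 = 16.8333/5 = 3.3667
  S[X,Y] = ((-2.1667)·(-2.5) + (-1.1667)·(-2.5) + (0.8333)·(-1.5) + (-1.1667)·(4.5) + (0.8333)·(3.5) + (2.8333)·(-1.5)) / 5 = 0.5/5 = 0.1
  S[Y,Y] = ((-2.5)·(-2.5) + (-2.5)·(-2.5) + (-1.5)·(-1.5) + (4.5)·(4.5) + (3.5)·(3.5) + (-1.5)·(-1.5)) / 5 = 49.5/5 = 9.9

S is symmetric (S[j,i] = S[i,j]). Assembling:

S = [[3.3667, 0.1],
 [0.1, 9.9]]


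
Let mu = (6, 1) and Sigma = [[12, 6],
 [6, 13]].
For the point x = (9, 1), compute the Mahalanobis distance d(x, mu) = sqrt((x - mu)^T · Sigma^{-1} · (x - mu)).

Step 1 — centre the observation: (x - mu) = (3, 0).

Step 2 — invert Sigma. det(Sigma) = 12·13 - (6)² = 120.
  Sigma^{-1} = (1/det) · [[d, -b], [-b, a]] = [[0.1083, -0.05],
 [-0.05, 0.1]].

Step 3 — form the quadratic (x - mu)^T · Sigma^{-1} · (x - mu):
  Sigma^{-1} · (x - mu) = (0.325, -0.15).
  (x - mu)^T · [Sigma^{-1} · (x - mu)] = (3)·(0.325) + (0)·(-0.15) = 0.975.

Step 4 — take square root: d = √(0.975) ≈ 0.9874.

d(x, mu) = √(0.975) ≈ 0.9874


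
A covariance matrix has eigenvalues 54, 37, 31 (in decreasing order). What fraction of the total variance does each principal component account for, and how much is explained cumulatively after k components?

Step 1 — total variance = trace(Sigma) = Σ λ_i = 54 + 37 + 31 = 122.

Step 2 — fraction explained by component i = λ_i / Σ λ:
  PC1: 54/122 = 0.4426
  PC2: 37/122 = 0.3033
  PC3: 31/122 = 0.2541

Step 3 — cumulative fraction after k components = (λ_1 + ... + λ_k) / Σ λ:
  k = 1: 54/122 = 0.4426
  k = 2: (54 + 37)/122 = 91/122 = 0.7459
  k = 3: (54 + 37 + 31)/122 = 122/122 = 1

Summary (fraction, with percent):

explained: PC1 0.4426 (44.26%), PC2 0.3033 (30.33%), PC3 0.2541 (25.41%);  cumulative: 0.4426, 0.7459, 1


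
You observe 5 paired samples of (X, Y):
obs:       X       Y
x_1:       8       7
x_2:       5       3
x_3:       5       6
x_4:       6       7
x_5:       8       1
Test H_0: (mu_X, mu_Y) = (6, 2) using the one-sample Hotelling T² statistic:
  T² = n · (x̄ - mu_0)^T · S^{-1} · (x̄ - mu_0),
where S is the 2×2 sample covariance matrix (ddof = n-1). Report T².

Step 1 — sample mean vector:
  mean(X) = (8 + 5 + 5 + 6 + 8) / 5 = 32/5 = 6.4
  mean(Y) = (7 + 3 + 6 + 7 + 1) / 5 = 24/5 = 4.8
  x̄ = (6.4, 4.8),  deviation x̄ - mu_0 = (6.4, 4.8) - (6, 2) = (0.4, 2.8).

Step 2 — sample covariance matrix, S[i,j] = (1/(n-1)) · Σ_k (x_{k,i} - mean_i) · (x_{k,j} - mean_j), divisor n-1 = 4:
  S[X,X] = ((1.6)·(1.6) + (-1.4)·(-1.4) + (-1.4)·(-1.4) + (-0.4)·(-0.4) + (1.6)·(1.6)) / 4 = 9.2/4 = 2.3
  S[X,Y] = ((1.6)·(2.2) + (-1.4)·(-1.8) + (-1.4)·(1.2) + (-0.4)·(2.2) + (1.6)·(-3.8)) / 4 = -2.6/4 = -0.65
  S[Y,Y] = ((2.2)·(2.2) + (-1.8)·(-1.8) + (1.2)·(1.2) + (2.2)·(2.2) + (-3.8)·(-3.8)) / 4 = 28.8/4 = 7.2
  S = [[2.3, -0.65],
 [-0.65, 7.2]].

Step 3 — invert S. det(S) = 2.3·7.2 - (-0.65)² = 16.1375.
  S^{-1} = (1/det) · [[d, -b], [-b, a]] = [[0.4462, 0.0403],
 [0.0403, 0.1425]].

Step 4 — quadratic form (x̄ - mu_0)^T · S^{-1} · (x̄ - mu_0):
  S^{-1} · (x̄ - mu_0) = (0.2912, 0.4152),
  (x̄ - mu_0)^T · [...] = (0.4)·(0.2912) + (2.8)·(0.4152) = 1.279.

Step 5 — scale by n: T² = 5 · 1.279 = 6.395.

T² ≈ 6.395


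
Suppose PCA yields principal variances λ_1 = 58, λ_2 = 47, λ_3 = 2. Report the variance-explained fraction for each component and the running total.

Step 1 — total variance = trace(Sigma) = Σ λ_i = 58 + 47 + 2 = 107.

Step 2 — fraction explained by component i = λ_i / Σ λ:
  PC1: 58/107 = 0.5421
  PC2: 47/107 = 0.4393
  PC3: 2/107 = 0.0187

Step 3 — cumulative fraction after k components = (λ_1 + ... + λ_k) / Σ λ:
  k = 1: 58/107 = 0.5421
  k = 2: (58 + 47)/107 = 105/107 = 0.9813
  k = 3: (58 + 47 + 2)/107 = 107/107 = 1

Summary (fraction, with percent):

explained: PC1 0.5421 (54.21%), PC2 0.4393 (43.93%), PC3 0.0187 (1.87%);  cumulative: 0.5421, 0.9813, 1


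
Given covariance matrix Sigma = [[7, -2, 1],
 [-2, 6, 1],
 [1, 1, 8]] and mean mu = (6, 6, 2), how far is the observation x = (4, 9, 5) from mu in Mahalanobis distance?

Step 1 — centre the observation: (x - mu) = (-2, 3, 3).

Step 2 — invert Sigma (cofactor / det for 3×3, or solve directly):
  Sigma^{-1} = [[0.1638, 0.0592, -0.0279],
 [0.0592, 0.1916, -0.0314],
 [-0.0279, -0.0314, 0.1324]].

Step 3 — form the quadratic (x - mu)^T · Sigma^{-1} · (x - mu):
  Sigma^{-1} · (x - mu) = (-0.2334, 0.3624, 0.3589).
  (x - mu)^T · [Sigma^{-1} · (x - mu)] = (-2)·(-0.2334) + (3)·(0.3624) + (3)·(0.3589) = 2.6307.

Step 4 — take square root: d = √(2.6307) ≈ 1.6219.

d(x, mu) = √(2.6307) ≈ 1.6219


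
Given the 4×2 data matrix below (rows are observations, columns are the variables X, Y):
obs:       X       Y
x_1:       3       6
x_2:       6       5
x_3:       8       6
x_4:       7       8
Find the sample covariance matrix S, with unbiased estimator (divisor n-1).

Step 1 — column means:
  mean(X) = (3 + 6 + 8 + 7) / 4 = 24/4 = 6
  mean(Y) = (6 + 5 + 6 + 8) / 4 = 25/4 = 6.25

Step 2 — sample covariance S[i,j] = (1/(n-1)) · Σ_k (x_{k,i} - mean_i) · (x_{k,j} - mean_j), with n-1 = 3.
  S[X,X] = ((-3)·(-3) + (0)·(0) + (2)·(2) + (1)·(1)) / 3 = 14/3 = 4.6667
  S[X,Y] = ((-3)·(-0.25) + (0)·(-1.25) + (2)·(-0.25) + (1)·(1.75)) / 3 = 2/3 = 0.6667
  S[Y,Y] = ((-0.25)·(-0.25) + (-1.25)·(-1.25) + (-0.25)·(-0.25) + (1.75)·(1.75)) / 3 = 4.75/3 = 1.5833

S is symmetric (S[j,i] = S[i,j]). Assembling:

S = [[4.6667, 0.6667],
 [0.6667, 1.5833]]


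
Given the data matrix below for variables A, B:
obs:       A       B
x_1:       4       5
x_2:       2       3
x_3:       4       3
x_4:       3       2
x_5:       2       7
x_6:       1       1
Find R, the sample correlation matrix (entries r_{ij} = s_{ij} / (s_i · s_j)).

Step 1 — column means:
  mean(A) = (4 + 2 + 4 + 3 + 2 + 1) / 6 = 16/6 = 2.6667
  mean(B) = (5 + 3 + 3 + 2 + 7 + 1) / 6 = 21/6 = 3.5

Step 2 — sample variances and covariances s[i,j] = (1/(n-1)) · Σ_k (x_{k,i} - mean_i) · (x_{k,j} - mean_j), with n-1 = 5:
  s[A,A] = ((1.3333)·(1.3333) + (-0.6667)·(-0.6667) + (1.3333)·(1.3333) + (0.3333)·(0.3333) + (-0.6667)·(-0.6667) + (-1.6667)·(-1.6667)) / 5 = 7.3333/5 = 1.4667
  s[A,B] = ((1.3333)·(1.5) + (-0.6667)·(-0.5) + (1.3333)·(-0.5) + (0.3333)·(-1.5) + (-0.6667)·(3.5) + (-1.6667)·(-2.5)) / 5 = 3/5 = 0.6
  s[B,B] = ((1.5)·(1.5) + (-0.5)·(-0.5) + (-0.5)·(-0.5) + (-1.5)·(-1.5) + (3.5)·(3.5) + (-2.5)·(-2.5)) / 5 = 23.5/5 = 4.7
  Sample standard deviations s_i = √(s[i,i]):
  s(A) = √(1.4667) = 1.2111
  s(B) = √(4.7) = 2.1679

Step 3 — r_{ij} = s_{ij} / (s_i · s_j):
  r[A,A] = 1 (diagonal).
  r[A,B] = 0.6 / (1.2111 · 2.1679) = 0.6 / 2.6255 = 0.2285
  r[B,B] = 1 (diagonal).

R is symmetric with unit diagonal. Assembling:

R = [[1, 0.2285],
 [0.2285, 1]]


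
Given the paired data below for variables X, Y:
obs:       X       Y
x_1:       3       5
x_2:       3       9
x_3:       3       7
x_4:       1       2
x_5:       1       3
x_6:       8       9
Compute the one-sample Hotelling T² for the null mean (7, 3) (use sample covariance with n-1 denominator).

Step 1 — sample mean vector:
  mean(X) = (3 + 3 + 3 + 1 + 1 + 8) / 6 = 19/6 = 3.1667
  mean(Y) = (5 + 9 + 7 + 2 + 3 + 9) / 6 = 35/6 = 5.8333
  x̄ = (3.1667, 5.8333),  deviation x̄ - mu_0 = (3.1667, 5.8333) - (7, 3) = (-3.8333, 2.8333).

Step 2 — sample covariance matrix, S[i,j] = (1/(n-1)) · Σ_k (x_{k,i} - mean_i) · (x_{k,j} - mean_j), divisor n-1 = 5:
  S[X,X] = ((-0.1667)·(-0.1667) + (-0.1667)·(-0.1667) + (-0.1667)·(-0.1667) + (-2.1667)·(-2.1667) + (-2.1667)·(-2.1667) + (4.8333)·(4.8333)) / 5 = 32.8333/5 = 6.5667
  S[X,Y] = ((-0.1667)·(-0.8333) + (-0.1667)·(3.1667) + (-0.1667)·(1.1667) + (-2.1667)·(-3.8333) + (-2.1667)·(-2.8333) + (4.8333)·(3.1667)) / 5 = 29.1667/5 = 5.8333
  S[Y,Y] = ((-0.8333)·(-0.8333) + (3.1667)·(3.1667) + (1.1667)·(1.1667) + (-3.8333)·(-3.8333) + (-2.8333)·(-2.8333) + (3.1667)·(3.1667)) / 5 = 44.8333/5 = 8.9667
  S = [[6.5667, 5.8333],
 [5.8333, 8.9667]].

Step 3 — invert S. det(S) = 6.5667·8.9667 - (5.8333)² = 24.8533.
  S^{-1} = (1/det) · [[d, -b], [-b, a]] = [[0.3608, -0.2347],
 [-0.2347, 0.2642]].

Step 4 — quadratic form (x̄ - mu_0)^T · S^{-1} · (x̄ - mu_0):
  S^{-1} · (x̄ - mu_0) = (-2.048, 1.6483),
  (x̄ - mu_0)^T · [...] = (-3.8333)·(-2.048) + (2.8333)·(1.6483) = 12.521.

Step 5 — scale by n: T² = 6 · 12.521 = 75.1261.

T² ≈ 75.1261


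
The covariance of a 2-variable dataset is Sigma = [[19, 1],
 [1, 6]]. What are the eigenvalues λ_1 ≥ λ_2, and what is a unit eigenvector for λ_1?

Step 1 — characteristic polynomial of 2×2 Sigma:
  det(Sigma - λI) = λ² - trace · λ + det = 0.
  trace = 19 + 6 = 25, det = 19·6 - (1)² = 113.
Step 2 — discriminant:
  Δ = trace² - 4·det = 625 - 452 = 173.
Step 3 — eigenvalues:
  λ = (trace ± √Δ)/2 = (25 ± 13.1529)/2,
  λ_1 = 19.0765,  λ_2 = 5.9235.

Step 4 — unit eigenvector for λ_1: solve (Sigma - λ_1 I)v = 0. First row:
  (19 - 19.0765)·v_x + (1)·v_y = 0, i.e. (-0.0765)·v_x + (1)·v_y = 0,
  so v ∝ (b, λ_1 - a) = (1, 0.0765) = u.
  ||u|| = √((1)² + (0.0765)²) = √(1.0058) ≈ 1.0029,
  v_1 = u/||u|| ≈ (0.9971, 0.0763) (||v_1|| = 1).

λ_1 = 19.0765,  λ_2 = 5.9235;  v_1 ≈ (0.9971, 0.0763)


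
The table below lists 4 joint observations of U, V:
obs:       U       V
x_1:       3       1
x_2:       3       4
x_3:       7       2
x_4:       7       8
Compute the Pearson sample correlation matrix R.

Step 1 — column means:
  mean(U) = (3 + 3 + 7 + 7) / 4 = 20/4 = 5
  mean(V) = (1 + 4 + 2 + 8) / 4 = 15/4 = 3.75

Step 2 — sample variances and covariances s[i,j] = (1/(n-1)) · Σ_k (x_{k,i} - mean_i) · (x_{k,j} - mean_j), with n-1 = 3:
  s[U,U] = ((-2)·(-2) + (-2)·(-2) + (2)·(2) + (2)·(2)) / 3 = 16/3 = 5.3333
  s[U,V] = ((-2)·(-2.75) + (-2)·(0.25) + (2)·(-1.75) + (2)·(4.25)) / 3 = 10/3 = 3.3333
  s[V,V] = ((-2.75)·(-2.75) + (0.25)·(0.25) + (-1.75)·(-1.75) + (4.25)·(4.25)) / 3 = 28.75/3 = 9.5833
  Sample standard deviations s_i = √(s[i,i]):
  s(U) = √(5.3333) = 2.3094
  s(V) = √(9.5833) = 3.0957

Step 3 — r_{ij} = s_{ij} / (s_i · s_j):
  r[U,U] = 1 (diagonal).
  r[U,V] = 3.3333 / (2.3094 · 3.0957) = 3.3333 / 7.1492 = 0.4663
  r[V,V] = 1 (diagonal).

R is symmetric with unit diagonal. Assembling:

R = [[1, 0.4663],
 [0.4663, 1]]


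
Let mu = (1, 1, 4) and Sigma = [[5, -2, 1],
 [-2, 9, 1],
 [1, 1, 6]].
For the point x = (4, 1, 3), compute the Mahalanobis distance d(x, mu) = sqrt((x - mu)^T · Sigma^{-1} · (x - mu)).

Step 1 — centre the observation: (x - mu) = (3, 0, -1).

Step 2 — invert Sigma (cofactor / det for 3×3, or solve directly):
  Sigma^{-1} = [[0.2325, 0.057, -0.0482],
 [0.057, 0.1272, -0.0307],
 [-0.0482, -0.0307, 0.1798]].

Step 3 — form the quadratic (x - mu)^T · Sigma^{-1} · (x - mu):
  Sigma^{-1} · (x - mu) = (0.7456, 0.2018, -0.3246).
  (x - mu)^T · [Sigma^{-1} · (x - mu)] = (3)·(0.7456) + (0)·(0.2018) + (-1)·(-0.3246) = 2.5614.

Step 4 — take square root: d = √(2.5614) ≈ 1.6004.

d(x, mu) = √(2.5614) ≈ 1.6004


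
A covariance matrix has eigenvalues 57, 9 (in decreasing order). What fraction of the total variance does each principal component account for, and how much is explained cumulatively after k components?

Step 1 — total variance = trace(Sigma) = Σ λ_i = 57 + 9 = 66.

Step 2 — fraction explained by component i = λ_i / Σ λ:
  PC1: 57/66 = 0.8636
  PC2: 9/66 = 0.1364

Step 3 — cumulative fraction after k components = (λ_1 + ... + λ_k) / Σ λ:
  k = 1: 57/66 = 0.8636
  k = 2: (57 + 9)/66 = 66/66 = 1

Summary (fraction, with percent):

explained: PC1 0.8636 (86.36%), PC2 0.1364 (13.64%);  cumulative: 0.8636, 1


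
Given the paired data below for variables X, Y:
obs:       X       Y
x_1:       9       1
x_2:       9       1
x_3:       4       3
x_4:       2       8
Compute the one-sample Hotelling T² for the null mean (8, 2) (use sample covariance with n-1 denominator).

Step 1 — sample mean vector:
  mean(X) = (9 + 9 + 4 + 2) / 4 = 24/4 = 6
  mean(Y) = (1 + 1 + 3 + 8) / 4 = 13/4 = 3.25
  x̄ = (6, 3.25),  deviation x̄ - mu_0 = (6, 3.25) - (8, 2) = (-2, 1.25).

Step 2 — sample covariance matrix, S[i,j] = (1/(n-1)) · Σ_k (x_{k,i} - mean_i) · (x_{k,j} - mean_j), divisor n-1 = 3:
  S[X,X] = ((3)·(3) + (3)·(3) + (-2)·(-2) + (-4)·(-4)) / 3 = 38/3 = 12.6667
  S[X,Y] = ((3)·(-2.25) + (3)·(-2.25) + (-2)·(-0.25) + (-4)·(4.75)) / 3 = -32/3 = -10.6667
  S[Y,Y] = ((-2.25)·(-2.25) + (-2.25)·(-2.25) + (-0.25)·(-0.25) + (4.75)·(4.75)) / 3 = 32.75/3 = 10.9167
  S = [[12.6667, -10.6667],
 [-10.6667, 10.9167]].

Step 3 — invert S. det(S) = 12.6667·10.9167 - (-10.6667)² = 24.5.
  S^{-1} = (1/det) · [[d, -b], [-b, a]] = [[0.4456, 0.4354],
 [0.4354, 0.517]].

Step 4 — quadratic form (x̄ - mu_0)^T · S^{-1} · (x̄ - mu_0):
  S^{-1} · (x̄ - mu_0) = (-0.3469, -0.2245),
  (x̄ - mu_0)^T · [...] = (-2)·(-0.3469) + (1.25)·(-0.2245) = 0.4133.

Step 5 — scale by n: T² = 4 · 0.4133 = 1.6531.

T² ≈ 1.6531


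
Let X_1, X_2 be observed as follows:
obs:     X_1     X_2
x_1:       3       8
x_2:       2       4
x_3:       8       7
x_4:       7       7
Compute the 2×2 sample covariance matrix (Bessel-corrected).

Step 1 — column means:
  mean(X_1) = (3 + 2 + 8 + 7) / 4 = 20/4 = 5
  mean(X_2) = (8 + 4 + 7 + 7) / 4 = 26/4 = 6.5

Step 2 — sample covariance S[i,j] = (1/(n-1)) · Σ_k (x_{k,i} - mean_i) · (x_{k,j} - mean_j), with n-1 = 3.
  S[X_1,X_1] = ((-2)·(-2) + (-3)·(-3) + (3)·(3) + (2)·(2)) / 3 = 26/3 = 8.6667
  S[X_1,X_2] = ((-2)·(1.5) + (-3)·(-2.5) + (3)·(0.5) + (2)·(0.5)) / 3 = 7/3 = 2.3333
  S[X_2,X_2] = ((1.5)·(1.5) + (-2.5)·(-2.5) + (0.5)·(0.5) + (0.5)·(0.5)) / 3 = 9/3 = 3

S is symmetric (S[j,i] = S[i,j]). Assembling:

S = [[8.6667, 2.3333],
 [2.3333, 3]]


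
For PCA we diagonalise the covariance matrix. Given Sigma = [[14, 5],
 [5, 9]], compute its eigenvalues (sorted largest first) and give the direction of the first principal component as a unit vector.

Step 1 — characteristic polynomial of 2×2 Sigma:
  det(Sigma - λI) = λ² - trace · λ + det = 0.
  trace = 14 + 9 = 23, det = 14·9 - (5)² = 101.
Step 2 — discriminant:
  Δ = trace² - 4·det = 529 - 404 = 125.
Step 3 — eigenvalues:
  λ = (trace ± √Δ)/2 = (23 ± 11.1803)/2,
  λ_1 = 17.0902,  λ_2 = 5.9098.

Step 4 — unit eigenvector for λ_1: solve (Sigma - λ_1 I)v = 0. First row:
  (14 - 17.0902)·v_x + (5)·v_y = 0, i.e. (-3.0902)·v_x + (5)·v_y = 0,
  so v ∝ (b, λ_1 - a) = (5, 3.0902) = u.
  ||u|| = √((5)² + (3.0902)²) = √(34.5492) ≈ 5.8779,
  v_1 = u/||u|| ≈ (0.8507, 0.5257) (||v_1|| = 1).

λ_1 = 17.0902,  λ_2 = 5.9098;  v_1 ≈ (0.8507, 0.5257)


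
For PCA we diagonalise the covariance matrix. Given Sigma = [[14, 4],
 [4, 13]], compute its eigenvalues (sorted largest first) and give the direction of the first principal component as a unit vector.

Step 1 — characteristic polynomial of 2×2 Sigma:
  det(Sigma - λI) = λ² - trace · λ + det = 0.
  trace = 14 + 13 = 27, det = 14·13 - (4)² = 166.
Step 2 — discriminant:
  Δ = trace² - 4·det = 729 - 664 = 65.
Step 3 — eigenvalues:
  λ = (trace ± √Δ)/2 = (27 ± 8.0623)/2,
  λ_1 = 17.5311,  λ_2 = 9.4689.

Step 4 — unit eigenvector for λ_1: solve (Sigma - λ_1 I)v = 0. First row:
  (14 - 17.5311)·v_x + (4)·v_y = 0, i.e. (-3.5311)·v_x + (4)·v_y = 0,
  so v ∝ (b, λ_1 - a) = (4, 3.5311) = u.
  ||u|| = √((4)² + (3.5311)²) = √(28.4689) ≈ 5.3356,
  v_1 = u/||u|| ≈ (0.7497, 0.6618) (||v_1|| = 1).

λ_1 = 17.5311,  λ_2 = 9.4689;  v_1 ≈ (0.7497, 0.6618)


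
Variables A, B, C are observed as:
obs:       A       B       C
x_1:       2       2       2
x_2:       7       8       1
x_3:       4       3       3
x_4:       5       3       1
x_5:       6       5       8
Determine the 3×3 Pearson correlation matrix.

Step 1 — column means:
  mean(A) = (2 + 7 + 4 + 5 + 6) / 5 = 24/5 = 4.8
  mean(B) = (2 + 8 + 3 + 3 + 5) / 5 = 21/5 = 4.2
  mean(C) = (2 + 1 + 3 + 1 + 8) / 5 = 15/5 = 3

Step 2 — sample variances and covariances s[i,j] = (1/(n-1)) · Σ_k (x_{k,i} - mean_i) · (x_{k,j} - mean_j), with n-1 = 4:
  s[A,A] = ((-2.8)·(-2.8) + (2.2)·(2.2) + (-0.8)·(-0.8) + (0.2)·(0.2) + (1.2)·(1.2)) / 4 = 14.8/4 = 3.7
  s[A,B] = ((-2.8)·(-2.2) + (2.2)·(3.8) + (-0.8)·(-1.2) + (0.2)·(-1.2) + (1.2)·(0.8)) / 4 = 16.2/4 = 4.05
  s[A,C] = ((-2.8)·(-1) + (2.2)·(-2) + (-0.8)·(0) + (0.2)·(-2) + (1.2)·(5)) / 4 = 4/4 = 1
  s[B,B] = ((-2.2)·(-2.2) + (3.8)·(3.8) + (-1.2)·(-1.2) + (-1.2)·(-1.2) + (0.8)·(0.8)) / 4 = 22.8/4 = 5.7
  s[B,C] = ((-2.2)·(-1) + (3.8)·(-2) + (-1.2)·(0) + (-1.2)·(-2) + (0.8)·(5)) / 4 = 1/4 = 0.25
  s[C,C] = ((-1)·(-1) + (-2)·(-2) + (0)·(0) + (-2)·(-2) + (5)·(5)) / 4 = 34/4 = 8.5
  Sample standard deviations s_i = √(s[i,i]):
  s(A) = √(3.7) = 1.9235
  s(B) = √(5.7) = 2.3875
  s(C) = √(8.5) = 2.9155

Step 3 — r_{ij} = s_{ij} / (s_i · s_j):
  r[A,A] = 1 (diagonal).
  r[A,B] = 4.05 / (1.9235 · 2.3875) = 4.05 / 4.5924 = 0.8819
  r[A,C] = 1 / (1.9235 · 2.9155) = 1 / 5.608 = 0.1783
  r[B,B] = 1 (diagonal).
  r[B,C] = 0.25 / (2.3875 · 2.9155) = 0.25 / 6.9606 = 0.0359
  r[C,C] = 1 (diagonal).

R is symmetric with unit diagonal. Assembling:

R = [[1, 0.8819, 0.1783],
 [0.8819, 1, 0.0359],
 [0.1783, 0.0359, 1]]


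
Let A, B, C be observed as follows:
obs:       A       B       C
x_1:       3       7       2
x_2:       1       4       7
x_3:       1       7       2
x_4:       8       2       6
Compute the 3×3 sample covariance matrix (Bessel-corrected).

Step 1 — column means:
  mean(A) = (3 + 1 + 1 + 8) / 4 = 13/4 = 3.25
  mean(B) = (7 + 4 + 7 + 2) / 4 = 20/4 = 5
  mean(C) = (2 + 7 + 2 + 6) / 4 = 17/4 = 4.25

Step 2 — sample covariance S[i,j] = (1/(n-1)) · Σ_k (x_{k,i} - mean_i) · (x_{k,j} - mean_j), with n-1 = 3.
  S[A,A] = ((-0.25)·(-0.25) + (-2.25)·(-2.25) + (-2.25)·(-2.25) + (4.75)·(4.75)) / 3 = 32.75/3 = 10.9167
  S[A,B] = ((-0.25)·(2) + (-2.25)·(-1) + (-2.25)·(2) + (4.75)·(-3)) / 3 = -17/3 = -5.6667
  S[A,C] = ((-0.25)·(-2.25) + (-2.25)·(2.75) + (-2.25)·(-2.25) + (4.75)·(1.75)) / 3 = 7.75/3 = 2.5833
  S[B,B] = ((2)·(2) + (-1)·(-1) + (2)·(2) + (-3)·(-3)) / 3 = 18/3 = 6
  S[B,C] = ((2)·(-2.25) + (-1)·(2.75) + (2)·(-2.25) + (-3)·(1.75)) / 3 = -17/3 = -5.6667
  S[C,C] = ((-2.25)·(-2.25) + (2.75)·(2.75) + (-2.25)·(-2.25) + (1.75)·(1.75)) / 3 = 20.75/3 = 6.9167

S is symmetric (S[j,i] = S[i,j]). Assembling:

S = [[10.9167, -5.6667, 2.5833],
 [-5.6667, 6, -5.6667],
 [2.5833, -5.6667, 6.9167]]


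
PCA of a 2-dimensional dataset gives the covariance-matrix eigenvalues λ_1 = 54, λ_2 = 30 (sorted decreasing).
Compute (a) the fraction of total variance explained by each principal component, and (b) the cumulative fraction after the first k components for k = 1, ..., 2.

Step 1 — total variance = trace(Sigma) = Σ λ_i = 54 + 30 = 84.

Step 2 — fraction explained by component i = λ_i / Σ λ:
  PC1: 54/84 = 0.6429
  PC2: 30/84 = 0.3571

Step 3 — cumulative fraction after k components = (λ_1 + ... + λ_k) / Σ λ:
  k = 1: 54/84 = 0.6429
  k = 2: (54 + 30)/84 = 84/84 = 1

Summary (fraction, with percent):

explained: PC1 0.6429 (64.29%), PC2 0.3571 (35.71%);  cumulative: 0.6429, 1


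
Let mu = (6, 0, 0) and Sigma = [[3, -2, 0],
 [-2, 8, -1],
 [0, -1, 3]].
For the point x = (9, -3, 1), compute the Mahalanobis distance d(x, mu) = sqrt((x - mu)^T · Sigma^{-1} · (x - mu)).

Step 1 — centre the observation: (x - mu) = (3, -3, 1).

Step 2 — invert Sigma (cofactor / det for 3×3, or solve directly):
  Sigma^{-1} = [[0.4035, 0.1053, 0.0351],
 [0.1053, 0.1579, 0.0526],
 [0.0351, 0.0526, 0.3509]].

Step 3 — form the quadratic (x - mu)^T · Sigma^{-1} · (x - mu):
  Sigma^{-1} · (x - mu) = (0.9298, -0.1053, 0.2982).
  (x - mu)^T · [Sigma^{-1} · (x - mu)] = (3)·(0.9298) + (-3)·(-0.1053) + (1)·(0.2982) = 3.4035.

Step 4 — take square root: d = √(3.4035) ≈ 1.8449.

d(x, mu) = √(3.4035) ≈ 1.8449


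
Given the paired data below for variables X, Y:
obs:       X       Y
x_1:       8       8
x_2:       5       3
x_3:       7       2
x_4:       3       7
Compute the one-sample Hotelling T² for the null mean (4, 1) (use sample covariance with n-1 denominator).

Step 1 — sample mean vector:
  mean(X) = (8 + 5 + 7 + 3) / 4 = 23/4 = 5.75
  mean(Y) = (8 + 3 + 2 + 7) / 4 = 20/4 = 5
  x̄ = (5.75, 5),  deviation x̄ - mu_0 = (5.75, 5) - (4, 1) = (1.75, 4).

Step 2 — sample covariance matrix, S[i,j] = (1/(n-1)) · Σ_k (x_{k,i} - mean_i) · (x_{k,j} - mean_j), divisor n-1 = 3:
  S[X,X] = ((2.25)·(2.25) + (-0.75)·(-0.75) + (1.25)·(1.25) + (-2.75)·(-2.75)) / 3 = 14.75/3 = 4.9167
  S[X,Y] = ((2.25)·(3) + (-0.75)·(-2) + (1.25)·(-3) + (-2.75)·(2)) / 3 = -1/3 = -0.3333
  S[Y,Y] = ((3)·(3) + (-2)·(-2) + (-3)·(-3) + (2)·(2)) / 3 = 26/3 = 8.6667
  S = [[4.9167, -0.3333],
 [-0.3333, 8.6667]].

Step 3 — invert S. det(S) = 4.9167·8.6667 - (-0.3333)² = 42.5.
  S^{-1} = (1/det) · [[d, -b], [-b, a]] = [[0.2039, 0.0078],
 [0.0078, 0.1157]].

Step 4 — quadratic form (x̄ - mu_0)^T · S^{-1} · (x̄ - mu_0):
  S^{-1} · (x̄ - mu_0) = (0.3882, 0.4765),
  (x̄ - mu_0)^T · [...] = (1.75)·(0.3882) + (4)·(0.4765) = 2.5853.

Step 5 — scale by n: T² = 4 · 2.5853 = 10.3412.

T² ≈ 10.3412


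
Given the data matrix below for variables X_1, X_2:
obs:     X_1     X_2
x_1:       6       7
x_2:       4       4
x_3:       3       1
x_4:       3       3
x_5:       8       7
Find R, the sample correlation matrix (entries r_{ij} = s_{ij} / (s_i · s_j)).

Step 1 — column means:
  mean(X_1) = (6 + 4 + 3 + 3 + 8) / 5 = 24/5 = 4.8
  mean(X_2) = (7 + 4 + 1 + 3 + 7) / 5 = 22/5 = 4.4

Step 2 — sample variances and covariances s[i,j] = (1/(n-1)) · Σ_k (x_{k,i} - mean_i) · (x_{k,j} - mean_j), with n-1 = 4:
  s[X_1,X_1] = ((1.2)·(1.2) + (-0.8)·(-0.8) + (-1.8)·(-1.8) + (-1.8)·(-1.8) + (3.2)·(3.2)) / 4 = 18.8/4 = 4.7
  s[X_1,X_2] = ((1.2)·(2.6) + (-0.8)·(-0.4) + (-1.8)·(-3.4) + (-1.8)·(-1.4) + (3.2)·(2.6)) / 4 = 20.4/4 = 5.1
  s[X_2,X_2] = ((2.6)·(2.6) + (-0.4)·(-0.4) + (-3.4)·(-3.4) + (-1.4)·(-1.4) + (2.6)·(2.6)) / 4 = 27.2/4 = 6.8
  Sample standard deviations s_i = √(s[i,i]):
  s(X_1) = √(4.7) = 2.1679
  s(X_2) = √(6.8) = 2.6077

Step 3 — r_{ij} = s_{ij} / (s_i · s_j):
  r[X_1,X_1] = 1 (diagonal).
  r[X_1,X_2] = 5.1 / (2.1679 · 2.6077) = 5.1 / 5.6533 = 0.9021
  r[X_2,X_2] = 1 (diagonal).

R is symmetric with unit diagonal. Assembling:

R = [[1, 0.9021],
 [0.9021, 1]]


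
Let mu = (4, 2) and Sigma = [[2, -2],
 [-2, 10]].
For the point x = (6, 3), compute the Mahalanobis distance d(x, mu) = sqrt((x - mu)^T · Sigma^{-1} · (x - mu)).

Step 1 — centre the observation: (x - mu) = (2, 1).

Step 2 — invert Sigma. det(Sigma) = 2·10 - (-2)² = 16.
  Sigma^{-1} = (1/det) · [[d, -b], [-b, a]] = [[0.625, 0.125],
 [0.125, 0.125]].

Step 3 — form the quadratic (x - mu)^T · Sigma^{-1} · (x - mu):
  Sigma^{-1} · (x - mu) = (1.375, 0.375).
  (x - mu)^T · [Sigma^{-1} · (x - mu)] = (2)·(1.375) + (1)·(0.375) = 3.125.

Step 4 — take square root: d = √(3.125) ≈ 1.7678.

d(x, mu) = √(3.125) ≈ 1.7678


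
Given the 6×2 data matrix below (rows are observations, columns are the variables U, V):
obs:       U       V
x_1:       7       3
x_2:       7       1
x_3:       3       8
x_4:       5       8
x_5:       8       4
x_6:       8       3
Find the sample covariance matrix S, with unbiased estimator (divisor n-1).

Step 1 — column means:
  mean(U) = (7 + 7 + 3 + 5 + 8 + 8) / 6 = 38/6 = 6.3333
  mean(V) = (3 + 1 + 8 + 8 + 4 + 3) / 6 = 27/6 = 4.5

Step 2 — sample covariance S[i,j] = (1/(n-1)) · Σ_k (x_{k,i} - mean_i) · (x_{k,j} - mean_j), with n-1 = 5.
  S[U,U] = ((0.6667)·(0.6667) + (0.6667)·(0.6667) + (-3.3333)·(-3.3333) + (-1.3333)·(-1.3333) + (1.6667)·(1.6667) + (1.6667)·(1.6667)) / 5 = 19.3333/5 = 3.8667
  S[U,V] = ((0.6667)·(-1.5) + (0.6667)·(-3.5) + (-3.3333)·(3.5) + (-1.3333)·(3.5) + (1.6667)·(-0.5) + (1.6667)·(-1.5)) / 5 = -23/5 = -4.6
  S[V,V] = ((-1.5)·(-1.5) + (-3.5)·(-3.5) + (3.5)·(3.5) + (3.5)·(3.5) + (-0.5)·(-0.5) + (-1.5)·(-1.5)) / 5 = 41.5/5 = 8.3

S is symmetric (S[j,i] = S[i,j]). Assembling:

S = [[3.8667, -4.6],
 [-4.6, 8.3]]


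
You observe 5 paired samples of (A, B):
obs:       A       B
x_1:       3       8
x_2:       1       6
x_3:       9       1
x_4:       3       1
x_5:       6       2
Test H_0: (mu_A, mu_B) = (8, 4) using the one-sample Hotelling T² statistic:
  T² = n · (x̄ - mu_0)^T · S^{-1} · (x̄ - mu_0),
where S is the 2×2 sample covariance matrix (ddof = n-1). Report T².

Step 1 — sample mean vector:
  mean(A) = (3 + 1 + 9 + 3 + 6) / 5 = 22/5 = 4.4
  mean(B) = (8 + 6 + 1 + 1 + 2) / 5 = 18/5 = 3.6
  x̄ = (4.4, 3.6),  deviation x̄ - mu_0 = (4.4, 3.6) - (8, 4) = (-3.6, -0.4).

Step 2 — sample covariance matrix, S[i,j] = (1/(n-1)) · Σ_k (x_{k,i} - mean_i) · (x_{k,j} - mean_j), divisor n-1 = 4:
  S[A,A] = ((-1.4)·(-1.4) + (-3.4)·(-3.4) + (4.6)·(4.6) + (-1.4)·(-1.4) + (1.6)·(1.6)) / 4 = 39.2/4 = 9.8
  S[A,B] = ((-1.4)·(4.4) + (-3.4)·(2.4) + (4.6)·(-2.6) + (-1.4)·(-2.6) + (1.6)·(-1.6)) / 4 = -25.2/4 = -6.3
  S[B,B] = ((4.4)·(4.4) + (2.4)·(2.4) + (-2.6)·(-2.6) + (-2.6)·(-2.6) + (-1.6)·(-1.6)) / 4 = 41.2/4 = 10.3
  S = [[9.8, -6.3],
 [-6.3, 10.3]].

Step 3 — invert S. det(S) = 9.8·10.3 - (-6.3)² = 61.25.
  S^{-1} = (1/det) · [[d, -b], [-b, a]] = [[0.1682, 0.1029],
 [0.1029, 0.16]].

Step 4 — quadratic form (x̄ - mu_0)^T · S^{-1} · (x̄ - mu_0):
  S^{-1} · (x̄ - mu_0) = (-0.6465, -0.4343),
  (x̄ - mu_0)^T · [...] = (-3.6)·(-0.6465) + (-0.4)·(-0.4343) = 2.5012.

Step 5 — scale by n: T² = 5 · 2.5012 = 12.5061.

T² ≈ 12.5061


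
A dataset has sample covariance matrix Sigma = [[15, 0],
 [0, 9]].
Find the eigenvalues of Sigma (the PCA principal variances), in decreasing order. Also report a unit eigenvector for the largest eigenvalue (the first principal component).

Step 1 — characteristic polynomial of 2×2 Sigma:
  det(Sigma - λI) = λ² - trace · λ + det = 0.
  trace = 15 + 9 = 24, det = 15·9 - (0)² = 135.
Step 2 — discriminant:
  Δ = trace² - 4·det = 576 - 540 = 36.
Step 3 — eigenvalues:
  λ = (trace ± √Δ)/2 = (24 ± 6)/2,
  λ_1 = 15,  λ_2 = 9.

Step 4 — unit eigenvector for λ_1: Sigma is diagonal, so its eigenvectors are the coordinate axes. λ_1 = 15 is the diagonal entry on the first coordinate axis, hence
  v_1 = (1, 0) (||v_1|| = 1).

λ_1 = 15,  λ_2 = 9;  v_1 ≈ (1, 0)


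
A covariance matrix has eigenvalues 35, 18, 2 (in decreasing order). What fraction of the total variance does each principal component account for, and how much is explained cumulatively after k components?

Step 1 — total variance = trace(Sigma) = Σ λ_i = 35 + 18 + 2 = 55.

Step 2 — fraction explained by component i = λ_i / Σ λ:
  PC1: 35/55 = 0.6364
  PC2: 18/55 = 0.3273
  PC3: 2/55 = 0.0364

Step 3 — cumulative fraction after k components = (λ_1 + ... + λ_k) / Σ λ:
  k = 1: 35/55 = 0.6364
  k = 2: (35 + 18)/55 = 53/55 = 0.9636
  k = 3: (35 + 18 + 2)/55 = 55/55 = 1

Summary (fraction, with percent):

explained: PC1 0.6364 (63.64%), PC2 0.3273 (32.73%), PC3 0.0364 (3.64%);  cumulative: 0.6364, 0.9636, 1


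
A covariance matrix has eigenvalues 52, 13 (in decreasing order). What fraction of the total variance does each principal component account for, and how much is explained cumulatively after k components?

Step 1 — total variance = trace(Sigma) = Σ λ_i = 52 + 13 = 65.

Step 2 — fraction explained by component i = λ_i / Σ λ:
  PC1: 52/65 = 0.8
  PC2: 13/65 = 0.2

Step 3 — cumulative fraction after k components = (λ_1 + ... + λ_k) / Σ λ:
  k = 1: 52/65 = 0.8
  k = 2: (52 + 13)/65 = 65/65 = 1

Summary (fraction, with percent):

explained: PC1 0.8 (80%), PC2 0.2 (20%);  cumulative: 0.8, 1


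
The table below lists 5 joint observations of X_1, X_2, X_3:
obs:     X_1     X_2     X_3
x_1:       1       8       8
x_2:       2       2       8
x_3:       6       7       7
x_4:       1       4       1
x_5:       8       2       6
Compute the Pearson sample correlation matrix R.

Step 1 — column means:
  mean(X_1) = (1 + 2 + 6 + 1 + 8) / 5 = 18/5 = 3.6
  mean(X_2) = (8 + 2 + 7 + 4 + 2) / 5 = 23/5 = 4.6
  mean(X_3) = (8 + 8 + 7 + 1 + 6) / 5 = 30/5 = 6

Step 2 — sample variances and covariances s[i,j] = (1/(n-1)) · Σ_k (x_{k,i} - mean_i) · (x_{k,j} - mean_j), with n-1 = 4:
  s[X_1,X_1] = ((-2.6)·(-2.6) + (-1.6)·(-1.6) + (2.4)·(2.4) + (-2.6)·(-2.6) + (4.4)·(4.4)) / 4 = 41.2/4 = 10.3
  s[X_1,X_2] = ((-2.6)·(3.4) + (-1.6)·(-2.6) + (2.4)·(2.4) + (-2.6)·(-0.6) + (4.4)·(-2.6)) / 4 = -8.8/4 = -2.2
  s[X_1,X_3] = ((-2.6)·(2) + (-1.6)·(2) + (2.4)·(1) + (-2.6)·(-5) + (4.4)·(0)) / 4 = 7/4 = 1.75
  s[X_2,X_2] = ((3.4)·(3.4) + (-2.6)·(-2.6) + (2.4)·(2.4) + (-0.6)·(-0.6) + (-2.6)·(-2.6)) / 4 = 31.2/4 = 7.8
  s[X_2,X_3] = ((3.4)·(2) + (-2.6)·(2) + (2.4)·(1) + (-0.6)·(-5) + (-2.6)·(0)) / 4 = 7/4 = 1.75
  s[X_3,X_3] = ((2)·(2) + (2)·(2) + (1)·(1) + (-5)·(-5) + (0)·(0)) / 4 = 34/4 = 8.5
  Sample standard deviations s_i = √(s[i,i]):
  s(X_1) = √(10.3) = 3.2094
  s(X_2) = √(7.8) = 2.7928
  s(X_3) = √(8.5) = 2.9155

Step 3 — r_{ij} = s_{ij} / (s_i · s_j):
  r[X_1,X_1] = 1 (diagonal).
  r[X_1,X_2] = -2.2 / (3.2094 · 2.7928) = -2.2 / 8.9633 = -0.2454
  r[X_1,X_3] = 1.75 / (3.2094 · 2.9155) = 1.75 / 9.3568 = 0.187
  r[X_2,X_2] = 1 (diagonal).
  r[X_2,X_3] = 1.75 / (2.7928 · 2.9155) = 1.75 / 8.1425 = 0.2149
  r[X_3,X_3] = 1 (diagonal).

R is symmetric with unit diagonal. Assembling:

R = [[1, -0.2454, 0.187],
 [-0.2454, 1, 0.2149],
 [0.187, 0.2149, 1]]


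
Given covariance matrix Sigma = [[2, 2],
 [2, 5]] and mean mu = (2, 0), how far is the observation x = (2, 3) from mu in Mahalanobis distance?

Step 1 — centre the observation: (x - mu) = (0, 3).

Step 2 — invert Sigma. det(Sigma) = 2·5 - (2)² = 6.
  Sigma^{-1} = (1/det) · [[d, -b], [-b, a]] = [[0.8333, -0.3333],
 [-0.3333, 0.3333]].

Step 3 — form the quadratic (x - mu)^T · Sigma^{-1} · (x - mu):
  Sigma^{-1} · (x - mu) = (-1, 1).
  (x - mu)^T · [Sigma^{-1} · (x - mu)] = (0)·(-1) + (3)·(1) = 3.

Step 4 — take square root: d = √(3) ≈ 1.7321.

d(x, mu) = √(3) ≈ 1.7321


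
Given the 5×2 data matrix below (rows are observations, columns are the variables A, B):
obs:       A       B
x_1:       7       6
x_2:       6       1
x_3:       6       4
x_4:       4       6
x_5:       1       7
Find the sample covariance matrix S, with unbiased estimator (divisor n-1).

Step 1 — column means:
  mean(A) = (7 + 6 + 6 + 4 + 1) / 5 = 24/5 = 4.8
  mean(B) = (6 + 1 + 4 + 6 + 7) / 5 = 24/5 = 4.8

Step 2 — sample covariance S[i,j] = (1/(n-1)) · Σ_k (x_{k,i} - mean_i) · (x_{k,j} - mean_j), with n-1 = 4.
  S[A,A] = ((2.2)·(2.2) + (1.2)·(1.2) + (1.2)·(1.2) + (-0.8)·(-0.8) + (-3.8)·(-3.8)) / 4 = 22.8/4 = 5.7
  S[A,B] = ((2.2)·(1.2) + (1.2)·(-3.8) + (1.2)·(-0.8) + (-0.8)·(1.2) + (-3.8)·(2.2)) / 4 = -12.2/4 = -3.05
  S[B,B] = ((1.2)·(1.2) + (-3.8)·(-3.8) + (-0.8)·(-0.8) + (1.2)·(1.2) + (2.2)·(2.2)) / 4 = 22.8/4 = 5.7

S is symmetric (S[j,i] = S[i,j]). Assembling:

S = [[5.7, -3.05],
 [-3.05, 5.7]]


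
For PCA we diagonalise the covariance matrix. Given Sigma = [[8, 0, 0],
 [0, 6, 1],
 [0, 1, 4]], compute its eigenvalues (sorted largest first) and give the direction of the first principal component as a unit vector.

Step 1 — characteristic polynomial p(λ) = det(λI - Sigma) = λ³ - tr·λ² + c_1·λ - det, where tr = trace, c_1 = sum of the principal 2×2 minors, det = det(Sigma):
  tr = 8 + 6 + 4 = 18,
  c_1 = (8·6 - (0)²) + (8·4 - (0)²) + (6·4 - (1)²) = 48 + 32 + 23 = 103,
  det = 8·(6·4 - (1)²) - (0)·((0)·4 - (1)·(0)) + (0)·((0)·(1) - 6·(0)) = 8·(23) - (0)·(0) + (0)·(0) = 184.
  So p(λ) = λ³ - 18λ² + 103λ - 184.
Step 2 — look for an integer root (rational root theorem: any rational root is an integer divisor of 184). Testing λ = 8:
  p(8) = 512 - 1152 + 824 - 184 = 0  ✓
  Dividing out (λ - 8): p(λ) = (λ - 8)(λ² - 10λ + 23).
Step 3 — remaining eigenvalues from the quadratic λ² - 10λ + 23 = 0:
  Δ = 10² - 4·23 = 100 - 92 = 8,  λ = (10 ± √8)/2 = (10 ± 2.8284)/2 ≈ 6.4142 or 3.5858.
  Sorted: λ_1 = 8,  λ_2 = 6.4142,  λ_3 = 3.5858  (check: sum = 18 = tr ✓).

Step 4 — unit eigenvector for λ_1 = 8: v spans the null space of (Sigma - λ_1 I), whose rows are
  r_1 = (0, 0, 0),  r_2 = (0, -2, 1),  r_3 = (0, 1, -4).
  v is orthogonal to every row, so take v ∝ r_2 × r_3 = ((-2)·(-4) - (1)·(1), (1)·(0) - (0)·(-4), (0)·(1) - (-2)·(0)) = (7, 0, 0).
  Rescale (divide by 7): u = (1, 0, 0).
  ||u|| = √((1)² + (0)² + (0)²) = √(1) = 1,  v_1 = u/||u|| ≈ (1, 0, 0) (||v_1|| = 1).

λ_1 = 8,  λ_2 = 6.4142,  λ_3 = 3.5858;  v_1 ≈ (1, 0, 0)
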